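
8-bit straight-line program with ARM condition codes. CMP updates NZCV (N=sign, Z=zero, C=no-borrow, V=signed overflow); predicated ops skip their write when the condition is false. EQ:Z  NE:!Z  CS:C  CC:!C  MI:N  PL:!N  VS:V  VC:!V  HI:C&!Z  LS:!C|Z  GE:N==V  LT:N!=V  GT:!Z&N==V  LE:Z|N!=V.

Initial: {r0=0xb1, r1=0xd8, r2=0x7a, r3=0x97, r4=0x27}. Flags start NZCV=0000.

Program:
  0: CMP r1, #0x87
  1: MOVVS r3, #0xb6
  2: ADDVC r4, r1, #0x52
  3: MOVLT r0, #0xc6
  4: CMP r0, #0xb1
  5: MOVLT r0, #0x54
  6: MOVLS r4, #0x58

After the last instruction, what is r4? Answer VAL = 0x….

0: ✓ CMP  NZCV=0010
1: · MOVVS
2: ✓ ADDVC  r4←0x2a
3: · MOVLT
4: ✓ CMP  NZCV=0110
5: · MOVLT
6: ✓ MOVLS  r4←0x58

VAL = 0x58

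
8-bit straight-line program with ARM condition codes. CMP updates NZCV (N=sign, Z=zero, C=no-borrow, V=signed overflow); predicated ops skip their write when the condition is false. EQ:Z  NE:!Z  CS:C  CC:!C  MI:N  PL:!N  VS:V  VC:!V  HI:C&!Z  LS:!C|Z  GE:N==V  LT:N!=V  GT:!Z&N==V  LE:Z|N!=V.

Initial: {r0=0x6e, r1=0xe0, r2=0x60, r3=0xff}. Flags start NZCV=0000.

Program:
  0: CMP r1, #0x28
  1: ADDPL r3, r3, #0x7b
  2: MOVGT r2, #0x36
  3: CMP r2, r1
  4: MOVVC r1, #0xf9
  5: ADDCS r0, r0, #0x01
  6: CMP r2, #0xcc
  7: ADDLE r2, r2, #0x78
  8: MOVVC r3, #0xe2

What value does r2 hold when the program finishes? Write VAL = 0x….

0: ✓ CMP  NZCV=1010
1: · ADDPL
2: · MOVGT
3: ✓ CMP  NZCV=1001
4: · MOVVC
5: · ADDCS
6: ✓ CMP  NZCV=1001
7: · ADDLE
8: · MOVVC

VAL = 0x60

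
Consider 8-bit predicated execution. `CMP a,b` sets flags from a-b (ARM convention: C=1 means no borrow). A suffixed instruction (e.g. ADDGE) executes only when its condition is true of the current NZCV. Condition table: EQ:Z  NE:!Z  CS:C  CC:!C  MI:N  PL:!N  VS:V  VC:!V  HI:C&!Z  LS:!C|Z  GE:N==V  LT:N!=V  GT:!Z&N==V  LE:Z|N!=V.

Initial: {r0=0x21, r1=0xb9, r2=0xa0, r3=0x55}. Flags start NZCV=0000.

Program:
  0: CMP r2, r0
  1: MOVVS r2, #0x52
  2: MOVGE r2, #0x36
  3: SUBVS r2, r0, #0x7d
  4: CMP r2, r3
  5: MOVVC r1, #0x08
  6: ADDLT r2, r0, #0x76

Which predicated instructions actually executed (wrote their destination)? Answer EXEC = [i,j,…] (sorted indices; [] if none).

EXEC = [1,3,6]

0: ✓ CMP  NZCV=0011
1: ✓ MOVVS  r2←0x52
2: · MOVGE
3: ✓ SUBVS  r2←0xa4
4: ✓ CMP  NZCV=0011
5: · MOVVC
6: ✓ ADDLT  r2←0x97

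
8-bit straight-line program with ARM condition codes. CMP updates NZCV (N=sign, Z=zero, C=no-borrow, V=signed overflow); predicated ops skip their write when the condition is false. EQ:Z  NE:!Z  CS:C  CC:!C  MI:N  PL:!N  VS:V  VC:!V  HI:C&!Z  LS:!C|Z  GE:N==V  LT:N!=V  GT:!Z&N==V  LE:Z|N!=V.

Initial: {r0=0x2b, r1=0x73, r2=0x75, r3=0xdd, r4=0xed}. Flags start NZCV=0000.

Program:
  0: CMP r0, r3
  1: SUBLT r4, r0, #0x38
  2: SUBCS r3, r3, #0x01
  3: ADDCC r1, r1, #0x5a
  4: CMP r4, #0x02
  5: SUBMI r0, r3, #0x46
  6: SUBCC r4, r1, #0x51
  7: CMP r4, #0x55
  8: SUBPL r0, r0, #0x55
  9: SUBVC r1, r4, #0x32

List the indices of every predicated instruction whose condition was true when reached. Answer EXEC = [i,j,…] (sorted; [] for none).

[0] flags=0000 → (cmp)
[1] flags=0000 LT?F → skip
[2] flags=0000 CS?F → skip
[3] flags=0000 CC?T → r1=0xcd
[4] flags=1010 → (cmp)
[5] flags=1010 MI?T → r0=0x97
[6] flags=1010 CC?F → skip
[7] flags=1010 → (cmp)
[8] flags=1010 PL?F → skip
[9] flags=1010 VC?T → r1=0xbb

EXEC = [3,5,9]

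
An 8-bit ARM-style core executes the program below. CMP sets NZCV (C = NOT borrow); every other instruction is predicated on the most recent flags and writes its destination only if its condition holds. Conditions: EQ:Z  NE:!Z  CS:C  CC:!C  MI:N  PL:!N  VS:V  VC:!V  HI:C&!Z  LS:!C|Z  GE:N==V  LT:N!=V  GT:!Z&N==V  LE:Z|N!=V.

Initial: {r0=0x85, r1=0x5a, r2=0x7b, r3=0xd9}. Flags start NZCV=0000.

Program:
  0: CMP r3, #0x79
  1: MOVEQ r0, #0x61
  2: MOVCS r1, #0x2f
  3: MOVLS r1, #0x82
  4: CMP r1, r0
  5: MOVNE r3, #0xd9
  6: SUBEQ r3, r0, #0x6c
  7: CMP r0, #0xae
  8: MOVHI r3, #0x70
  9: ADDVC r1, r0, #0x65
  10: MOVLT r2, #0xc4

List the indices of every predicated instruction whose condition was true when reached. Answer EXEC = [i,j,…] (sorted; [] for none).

0: ✓ CMP  NZCV=0011
1: · MOVEQ
2: ✓ MOVCS  r1←0x2f
3: · MOVLS
4: ✓ CMP  NZCV=1001
5: ✓ MOVNE  r3←0xd9
6: · SUBEQ
7: ✓ CMP  NZCV=1000
8: · MOVHI
9: ✓ ADDVC  r1←0xea
10: ✓ MOVLT  r2←0xc4

EXEC = [2,5,9,10]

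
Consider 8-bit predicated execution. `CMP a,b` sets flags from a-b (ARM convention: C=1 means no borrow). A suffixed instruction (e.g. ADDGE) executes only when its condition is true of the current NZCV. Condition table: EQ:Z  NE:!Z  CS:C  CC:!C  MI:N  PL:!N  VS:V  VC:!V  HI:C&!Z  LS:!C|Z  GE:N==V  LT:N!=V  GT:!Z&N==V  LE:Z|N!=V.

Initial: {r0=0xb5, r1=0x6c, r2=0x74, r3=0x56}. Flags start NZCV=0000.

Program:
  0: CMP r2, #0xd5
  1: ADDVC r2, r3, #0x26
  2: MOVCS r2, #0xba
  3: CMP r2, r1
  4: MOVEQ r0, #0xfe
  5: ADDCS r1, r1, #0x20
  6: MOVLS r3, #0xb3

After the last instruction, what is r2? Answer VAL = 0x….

VAL = 0x74

0: ✓ CMP  NZCV=1001
1: · ADDVC
2: · MOVCS
3: ✓ CMP  NZCV=0010
4: · MOVEQ
5: ✓ ADDCS  r1←0x8c
6: · MOVLS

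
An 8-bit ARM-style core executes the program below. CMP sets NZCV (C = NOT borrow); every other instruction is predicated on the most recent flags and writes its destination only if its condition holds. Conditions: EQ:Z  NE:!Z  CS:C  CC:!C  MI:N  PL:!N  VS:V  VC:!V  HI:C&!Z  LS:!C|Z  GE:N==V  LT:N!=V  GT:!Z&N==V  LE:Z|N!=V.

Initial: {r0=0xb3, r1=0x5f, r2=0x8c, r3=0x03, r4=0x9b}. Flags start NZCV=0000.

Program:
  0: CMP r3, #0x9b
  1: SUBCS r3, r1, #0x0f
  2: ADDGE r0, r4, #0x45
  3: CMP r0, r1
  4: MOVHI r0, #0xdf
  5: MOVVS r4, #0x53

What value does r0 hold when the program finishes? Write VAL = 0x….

0: ✓ CMP  NZCV=0000
1: · SUBCS
2: ✓ ADDGE  r0←0xe0
3: ✓ CMP  NZCV=1010
4: ✓ MOVHI  r0←0xdf
5: · MOVVS

VAL = 0xdf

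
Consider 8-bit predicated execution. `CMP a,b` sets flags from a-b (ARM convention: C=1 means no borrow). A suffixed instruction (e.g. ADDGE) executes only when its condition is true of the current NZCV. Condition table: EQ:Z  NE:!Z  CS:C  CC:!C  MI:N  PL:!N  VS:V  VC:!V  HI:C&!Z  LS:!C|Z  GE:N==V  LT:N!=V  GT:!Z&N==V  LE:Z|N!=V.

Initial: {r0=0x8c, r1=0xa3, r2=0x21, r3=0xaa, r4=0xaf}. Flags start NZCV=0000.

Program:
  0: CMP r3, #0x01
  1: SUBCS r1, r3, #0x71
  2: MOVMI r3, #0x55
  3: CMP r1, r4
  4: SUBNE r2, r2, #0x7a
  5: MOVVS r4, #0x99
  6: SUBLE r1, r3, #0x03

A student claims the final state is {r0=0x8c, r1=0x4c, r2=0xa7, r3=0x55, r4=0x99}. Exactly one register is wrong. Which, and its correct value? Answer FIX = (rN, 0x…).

FIX = (r1, 0x39)

0: ✓ CMP  NZCV=1010
1: ✓ SUBCS  r1←0x39
2: ✓ MOVMI  r3←0x55
3: ✓ CMP  NZCV=1001
4: ✓ SUBNE  r2←0xa7
5: ✓ MOVVS  r4←0x99
6: · SUBLE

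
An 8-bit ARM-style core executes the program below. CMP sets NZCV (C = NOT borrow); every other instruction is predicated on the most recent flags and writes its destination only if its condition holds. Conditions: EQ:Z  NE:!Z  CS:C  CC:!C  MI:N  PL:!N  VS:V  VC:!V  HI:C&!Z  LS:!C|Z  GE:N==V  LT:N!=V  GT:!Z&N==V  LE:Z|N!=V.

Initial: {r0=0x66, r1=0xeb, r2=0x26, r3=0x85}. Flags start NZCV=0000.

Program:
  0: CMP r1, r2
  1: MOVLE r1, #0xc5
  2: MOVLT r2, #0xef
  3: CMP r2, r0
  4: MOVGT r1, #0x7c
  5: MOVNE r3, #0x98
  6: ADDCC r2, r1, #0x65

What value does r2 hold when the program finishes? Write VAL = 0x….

0: ✓ CMP  NZCV=1010
1: ✓ MOVLE  r1←0xc5
2: ✓ MOVLT  r2←0xef
3: ✓ CMP  NZCV=1010
4: · MOVGT
5: ✓ MOVNE  r3←0x98
6: · ADDCC

VAL = 0xef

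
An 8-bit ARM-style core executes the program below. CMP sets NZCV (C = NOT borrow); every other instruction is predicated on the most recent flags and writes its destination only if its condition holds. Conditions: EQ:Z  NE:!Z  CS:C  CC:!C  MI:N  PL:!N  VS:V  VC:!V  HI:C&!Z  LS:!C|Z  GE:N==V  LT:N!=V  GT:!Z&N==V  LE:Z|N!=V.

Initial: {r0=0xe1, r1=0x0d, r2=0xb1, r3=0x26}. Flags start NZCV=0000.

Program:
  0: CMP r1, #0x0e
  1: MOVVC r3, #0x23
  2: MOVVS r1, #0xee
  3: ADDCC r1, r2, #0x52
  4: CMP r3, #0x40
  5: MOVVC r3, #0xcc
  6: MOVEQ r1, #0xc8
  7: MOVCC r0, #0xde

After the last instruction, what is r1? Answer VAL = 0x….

0: ✓ CMP  NZCV=1000
1: ✓ MOVVC  r3←0x23
2: · MOVVS
3: ✓ ADDCC  r1←0x03
4: ✓ CMP  NZCV=1000
5: ✓ MOVVC  r3←0xcc
6: · MOVEQ
7: ✓ MOVCC  r0←0xde

VAL = 0x03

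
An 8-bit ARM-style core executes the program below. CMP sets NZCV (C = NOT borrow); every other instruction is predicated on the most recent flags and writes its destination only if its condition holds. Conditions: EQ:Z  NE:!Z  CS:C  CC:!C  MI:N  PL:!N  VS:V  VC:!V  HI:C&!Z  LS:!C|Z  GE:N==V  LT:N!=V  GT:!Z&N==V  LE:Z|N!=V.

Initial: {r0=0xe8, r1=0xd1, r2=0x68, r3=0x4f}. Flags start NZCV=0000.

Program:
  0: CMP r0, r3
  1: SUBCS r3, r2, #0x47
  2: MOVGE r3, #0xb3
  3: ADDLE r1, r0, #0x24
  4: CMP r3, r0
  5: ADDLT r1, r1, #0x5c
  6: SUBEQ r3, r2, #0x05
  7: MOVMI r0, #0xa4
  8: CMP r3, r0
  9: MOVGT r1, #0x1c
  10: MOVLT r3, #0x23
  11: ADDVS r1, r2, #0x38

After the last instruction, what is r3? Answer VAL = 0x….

0: ✓ CMP  NZCV=1010
1: ✓ SUBCS  r3←0x21
2: · MOVGE
3: ✓ ADDLE  r1←0x0c
4: ✓ CMP  NZCV=0000
5: · ADDLT
6: · SUBEQ
7: · MOVMI
8: ✓ CMP  NZCV=0000
9: ✓ MOVGT  r1←0x1c
10: · MOVLT
11: · ADDVS

VAL = 0x21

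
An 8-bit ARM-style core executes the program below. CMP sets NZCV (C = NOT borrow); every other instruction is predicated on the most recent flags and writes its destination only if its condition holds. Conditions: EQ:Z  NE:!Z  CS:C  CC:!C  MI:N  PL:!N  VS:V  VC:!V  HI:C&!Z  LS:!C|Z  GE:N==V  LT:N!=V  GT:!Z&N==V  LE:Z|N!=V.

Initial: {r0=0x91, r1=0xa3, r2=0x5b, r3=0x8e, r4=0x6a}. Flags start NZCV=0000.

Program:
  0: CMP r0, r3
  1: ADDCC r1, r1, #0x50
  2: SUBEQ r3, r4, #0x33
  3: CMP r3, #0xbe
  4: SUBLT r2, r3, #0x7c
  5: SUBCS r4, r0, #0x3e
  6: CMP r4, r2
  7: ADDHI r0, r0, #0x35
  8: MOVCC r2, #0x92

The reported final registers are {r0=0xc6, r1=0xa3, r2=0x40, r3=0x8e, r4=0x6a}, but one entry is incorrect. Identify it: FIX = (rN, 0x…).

FIX = (r2, 0x12)

[0] flags=0010 → (cmp)
[1] flags=0010 CC?F → skip
[2] flags=0010 EQ?F → skip
[3] flags=1000 → (cmp)
[4] flags=1000 LT?T → r2=0x12
[5] flags=1000 CS?F → skip
[6] flags=0010 → (cmp)
[7] flags=0010 HI?T → r0=0xc6
[8] flags=0010 CC?F → skip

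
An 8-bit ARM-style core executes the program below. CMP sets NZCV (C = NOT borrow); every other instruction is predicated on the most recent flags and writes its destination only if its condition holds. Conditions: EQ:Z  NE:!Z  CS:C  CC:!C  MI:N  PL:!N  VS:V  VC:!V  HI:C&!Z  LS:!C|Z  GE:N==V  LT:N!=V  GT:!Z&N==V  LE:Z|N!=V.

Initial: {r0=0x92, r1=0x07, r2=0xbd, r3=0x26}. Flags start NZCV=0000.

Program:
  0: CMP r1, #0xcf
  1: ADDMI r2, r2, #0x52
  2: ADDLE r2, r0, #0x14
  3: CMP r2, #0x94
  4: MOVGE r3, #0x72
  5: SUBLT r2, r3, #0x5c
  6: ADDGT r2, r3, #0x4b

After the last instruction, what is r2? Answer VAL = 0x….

0: ✓ CMP  NZCV=0000
1: · ADDMI
2: · ADDLE
3: ✓ CMP  NZCV=0010
4: ✓ MOVGE  r3←0x72
5: · SUBLT
6: ✓ ADDGT  r2←0xbd

VAL = 0xbd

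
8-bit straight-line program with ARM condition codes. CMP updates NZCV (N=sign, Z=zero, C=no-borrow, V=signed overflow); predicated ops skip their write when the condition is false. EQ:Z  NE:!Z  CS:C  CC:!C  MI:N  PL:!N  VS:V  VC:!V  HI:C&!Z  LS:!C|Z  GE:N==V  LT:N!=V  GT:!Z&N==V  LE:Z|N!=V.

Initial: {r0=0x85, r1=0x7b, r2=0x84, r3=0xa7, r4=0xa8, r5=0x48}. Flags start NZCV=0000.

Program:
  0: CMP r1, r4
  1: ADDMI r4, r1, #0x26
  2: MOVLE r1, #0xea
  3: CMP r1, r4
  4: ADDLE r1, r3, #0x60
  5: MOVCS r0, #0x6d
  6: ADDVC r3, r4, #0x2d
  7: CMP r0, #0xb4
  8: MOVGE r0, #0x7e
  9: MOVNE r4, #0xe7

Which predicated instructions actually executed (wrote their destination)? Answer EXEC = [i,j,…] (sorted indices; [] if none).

EXEC = [1,9]

[0] flags=1001 → (cmp)
[1] flags=1001 MI?T → r4=0xa1
[2] flags=1001 LE?F → skip
[3] flags=1001 → (cmp)
[4] flags=1001 LE?F → skip
[5] flags=1001 CS?F → skip
[6] flags=1001 VC?F → skip
[7] flags=1000 → (cmp)
[8] flags=1000 GE?F → skip
[9] flags=1000 NE?T → r4=0xe7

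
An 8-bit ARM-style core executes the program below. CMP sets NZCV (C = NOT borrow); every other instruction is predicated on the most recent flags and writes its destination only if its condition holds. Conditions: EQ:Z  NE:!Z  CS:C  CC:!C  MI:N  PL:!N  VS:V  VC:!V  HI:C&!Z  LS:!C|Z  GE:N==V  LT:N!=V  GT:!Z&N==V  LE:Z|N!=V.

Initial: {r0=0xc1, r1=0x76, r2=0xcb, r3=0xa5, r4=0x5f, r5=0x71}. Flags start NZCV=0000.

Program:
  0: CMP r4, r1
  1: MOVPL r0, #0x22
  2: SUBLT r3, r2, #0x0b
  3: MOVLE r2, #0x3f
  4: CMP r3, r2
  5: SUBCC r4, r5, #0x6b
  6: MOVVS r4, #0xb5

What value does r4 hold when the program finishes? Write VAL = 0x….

VAL = 0x5f

[0] flags=1000 → (cmp)
[1] flags=1000 PL?F → skip
[2] flags=1000 LT?T → r3=0xc0
[3] flags=1000 LE?T → r2=0x3f
[4] flags=1010 → (cmp)
[5] flags=1010 CC?F → skip
[6] flags=1010 VS?F → skip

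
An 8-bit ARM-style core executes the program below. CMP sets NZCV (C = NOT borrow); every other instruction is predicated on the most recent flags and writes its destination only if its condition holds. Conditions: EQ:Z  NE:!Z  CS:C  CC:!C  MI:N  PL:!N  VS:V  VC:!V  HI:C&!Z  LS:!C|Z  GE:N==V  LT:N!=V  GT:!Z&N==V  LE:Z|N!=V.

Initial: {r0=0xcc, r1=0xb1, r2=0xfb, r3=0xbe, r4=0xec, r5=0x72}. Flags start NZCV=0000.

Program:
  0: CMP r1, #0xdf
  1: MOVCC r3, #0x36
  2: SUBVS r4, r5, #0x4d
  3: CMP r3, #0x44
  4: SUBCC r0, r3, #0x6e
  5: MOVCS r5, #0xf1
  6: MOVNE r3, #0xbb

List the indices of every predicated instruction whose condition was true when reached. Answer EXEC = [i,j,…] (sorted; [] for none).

EXEC = [1,4,6]

[0] flags=1000 → (cmp)
[1] flags=1000 CC?T → r3=0x36
[2] flags=1000 VS?F → skip
[3] flags=1000 → (cmp)
[4] flags=1000 CC?T → r0=0xc8
[5] flags=1000 CS?F → skip
[6] flags=1000 NE?T → r3=0xbb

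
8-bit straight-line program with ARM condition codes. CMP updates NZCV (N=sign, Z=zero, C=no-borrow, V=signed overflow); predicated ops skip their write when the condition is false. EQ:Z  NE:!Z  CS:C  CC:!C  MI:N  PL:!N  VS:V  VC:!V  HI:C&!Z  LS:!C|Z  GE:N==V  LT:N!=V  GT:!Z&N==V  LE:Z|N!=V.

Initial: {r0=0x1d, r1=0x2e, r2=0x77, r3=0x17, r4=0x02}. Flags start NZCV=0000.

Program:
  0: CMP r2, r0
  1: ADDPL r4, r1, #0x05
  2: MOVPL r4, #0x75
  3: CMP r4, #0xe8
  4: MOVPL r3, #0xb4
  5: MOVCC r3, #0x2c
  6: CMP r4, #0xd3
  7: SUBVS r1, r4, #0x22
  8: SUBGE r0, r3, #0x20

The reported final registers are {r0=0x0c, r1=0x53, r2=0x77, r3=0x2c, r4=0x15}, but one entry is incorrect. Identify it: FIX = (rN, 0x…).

FIX = (r4, 0x75)

[0] flags=0010 → (cmp)
[1] flags=0010 PL?T → r4=0x33
[2] flags=0010 PL?T → r4=0x75
[3] flags=1001 → (cmp)
[4] flags=1001 PL?F → skip
[5] flags=1001 CC?T → r3=0x2c
[6] flags=1001 → (cmp)
[7] flags=1001 VS?T → r1=0x53
[8] flags=1001 GE?T → r0=0x0c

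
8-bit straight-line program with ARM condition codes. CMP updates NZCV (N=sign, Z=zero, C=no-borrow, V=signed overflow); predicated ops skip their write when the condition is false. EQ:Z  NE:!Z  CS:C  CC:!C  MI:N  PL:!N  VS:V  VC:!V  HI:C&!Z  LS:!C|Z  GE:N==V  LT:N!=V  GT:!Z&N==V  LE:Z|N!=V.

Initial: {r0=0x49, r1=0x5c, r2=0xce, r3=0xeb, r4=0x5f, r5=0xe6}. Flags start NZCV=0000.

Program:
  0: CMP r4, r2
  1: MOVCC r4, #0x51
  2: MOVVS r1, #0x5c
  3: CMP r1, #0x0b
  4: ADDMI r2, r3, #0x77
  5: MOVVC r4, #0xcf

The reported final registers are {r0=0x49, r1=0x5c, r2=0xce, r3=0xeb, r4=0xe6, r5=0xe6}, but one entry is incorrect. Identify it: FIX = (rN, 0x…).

0: ✓ CMP  NZCV=1001
1: ✓ MOVCC  r4←0x51
2: ✓ MOVVS  r1←0x5c
3: ✓ CMP  NZCV=0010
4: · ADDMI
5: ✓ MOVVC  r4←0xcf

FIX = (r4, 0xcf)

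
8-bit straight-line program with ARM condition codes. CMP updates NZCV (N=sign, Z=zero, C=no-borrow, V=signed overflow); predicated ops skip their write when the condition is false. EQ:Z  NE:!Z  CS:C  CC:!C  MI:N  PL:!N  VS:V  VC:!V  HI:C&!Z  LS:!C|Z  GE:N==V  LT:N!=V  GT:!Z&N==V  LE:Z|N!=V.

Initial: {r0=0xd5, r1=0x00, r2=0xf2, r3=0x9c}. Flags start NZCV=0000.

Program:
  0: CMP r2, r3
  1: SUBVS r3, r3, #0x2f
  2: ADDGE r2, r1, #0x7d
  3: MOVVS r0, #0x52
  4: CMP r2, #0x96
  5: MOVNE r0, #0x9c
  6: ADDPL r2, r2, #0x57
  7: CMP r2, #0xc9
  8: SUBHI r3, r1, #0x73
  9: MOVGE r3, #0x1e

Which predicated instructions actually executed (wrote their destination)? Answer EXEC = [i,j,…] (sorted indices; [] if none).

EXEC = [2,5,9]

0: ✓ CMP  NZCV=0010
1: · SUBVS
2: ✓ ADDGE  r2←0x7d
3: · MOVVS
4: ✓ CMP  NZCV=1001
5: ✓ MOVNE  r0←0x9c
6: · ADDPL
7: ✓ CMP  NZCV=1001
8: · SUBHI
9: ✓ MOVGE  r3←0x1e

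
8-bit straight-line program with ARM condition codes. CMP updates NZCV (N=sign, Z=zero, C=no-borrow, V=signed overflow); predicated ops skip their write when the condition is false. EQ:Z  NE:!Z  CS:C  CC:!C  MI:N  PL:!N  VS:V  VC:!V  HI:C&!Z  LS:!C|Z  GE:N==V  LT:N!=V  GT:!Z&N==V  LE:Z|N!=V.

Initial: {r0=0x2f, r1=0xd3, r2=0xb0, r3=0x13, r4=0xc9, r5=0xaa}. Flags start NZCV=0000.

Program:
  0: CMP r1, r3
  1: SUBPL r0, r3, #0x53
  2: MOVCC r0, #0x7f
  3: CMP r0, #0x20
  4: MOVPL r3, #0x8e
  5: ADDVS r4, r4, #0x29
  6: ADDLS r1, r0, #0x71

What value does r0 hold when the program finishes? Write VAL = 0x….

VAL = 0x2f

[0] flags=1010 → (cmp)
[1] flags=1010 PL?F → skip
[2] flags=1010 CC?F → skip
[3] flags=0010 → (cmp)
[4] flags=0010 PL?T → r3=0x8e
[5] flags=0010 VS?F → skip
[6] flags=0010 LS?F → skip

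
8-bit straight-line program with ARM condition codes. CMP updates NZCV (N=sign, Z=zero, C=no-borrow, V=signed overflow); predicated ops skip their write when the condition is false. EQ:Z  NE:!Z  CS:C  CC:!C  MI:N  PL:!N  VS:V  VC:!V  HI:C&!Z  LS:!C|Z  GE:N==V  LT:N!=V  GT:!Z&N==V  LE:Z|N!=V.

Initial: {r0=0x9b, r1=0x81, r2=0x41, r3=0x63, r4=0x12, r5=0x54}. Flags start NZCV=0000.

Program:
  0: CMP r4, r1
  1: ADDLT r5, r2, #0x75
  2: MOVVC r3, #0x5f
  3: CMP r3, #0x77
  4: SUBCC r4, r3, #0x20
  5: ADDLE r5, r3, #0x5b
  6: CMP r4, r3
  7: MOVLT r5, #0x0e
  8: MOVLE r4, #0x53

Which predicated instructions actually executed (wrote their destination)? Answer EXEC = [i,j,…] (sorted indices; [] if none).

EXEC = [4,5,7,8]

0: ✓ CMP  NZCV=1001
1: · ADDLT
2: · MOVVC
3: ✓ CMP  NZCV=1000
4: ✓ SUBCC  r4←0x43
5: ✓ ADDLE  r5←0xbe
6: ✓ CMP  NZCV=1000
7: ✓ MOVLT  r5←0x0e
8: ✓ MOVLE  r4←0x53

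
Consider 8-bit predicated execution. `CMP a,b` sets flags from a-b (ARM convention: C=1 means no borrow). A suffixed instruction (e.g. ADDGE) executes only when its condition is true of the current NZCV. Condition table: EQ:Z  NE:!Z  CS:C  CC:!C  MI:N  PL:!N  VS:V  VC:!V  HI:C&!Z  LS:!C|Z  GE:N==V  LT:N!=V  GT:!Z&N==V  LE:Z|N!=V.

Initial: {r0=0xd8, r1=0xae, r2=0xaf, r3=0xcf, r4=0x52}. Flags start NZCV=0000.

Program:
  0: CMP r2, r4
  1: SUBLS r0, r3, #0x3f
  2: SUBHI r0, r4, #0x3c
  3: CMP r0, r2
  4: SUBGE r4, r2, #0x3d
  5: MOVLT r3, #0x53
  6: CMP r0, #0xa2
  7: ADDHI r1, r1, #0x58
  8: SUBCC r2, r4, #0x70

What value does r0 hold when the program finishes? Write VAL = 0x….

VAL = 0x16

0: ✓ CMP  NZCV=0011
1: · SUBLS
2: ✓ SUBHI  r0←0x16
3: ✓ CMP  NZCV=0000
4: ✓ SUBGE  r4←0x72
5: · MOVLT
6: ✓ CMP  NZCV=0000
7: · ADDHI
8: ✓ SUBCC  r2←0x02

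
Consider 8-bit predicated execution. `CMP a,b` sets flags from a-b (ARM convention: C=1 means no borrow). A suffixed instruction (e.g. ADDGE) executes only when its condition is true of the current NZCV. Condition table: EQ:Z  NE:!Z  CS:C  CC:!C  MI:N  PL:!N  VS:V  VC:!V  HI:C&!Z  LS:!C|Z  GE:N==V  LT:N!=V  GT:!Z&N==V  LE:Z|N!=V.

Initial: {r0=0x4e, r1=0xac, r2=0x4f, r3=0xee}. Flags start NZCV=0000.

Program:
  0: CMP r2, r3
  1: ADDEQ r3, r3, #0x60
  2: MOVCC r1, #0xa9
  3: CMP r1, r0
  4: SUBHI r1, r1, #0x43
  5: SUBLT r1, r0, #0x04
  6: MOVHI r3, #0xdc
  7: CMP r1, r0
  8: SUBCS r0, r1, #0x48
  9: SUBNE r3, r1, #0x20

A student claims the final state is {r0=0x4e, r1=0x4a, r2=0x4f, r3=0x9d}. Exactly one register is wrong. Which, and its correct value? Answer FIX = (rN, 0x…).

[0] flags=0000 → (cmp)
[1] flags=0000 EQ?F → skip
[2] flags=0000 CC?T → r1=0xa9
[3] flags=0011 → (cmp)
[4] flags=0011 HI?T → r1=0x66
[5] flags=0011 LT?T → r1=0x4a
[6] flags=0011 HI?T → r3=0xdc
[7] flags=1000 → (cmp)
[8] flags=1000 CS?F → skip
[9] flags=1000 NE?T → r3=0x2a

FIX = (r3, 0x2a)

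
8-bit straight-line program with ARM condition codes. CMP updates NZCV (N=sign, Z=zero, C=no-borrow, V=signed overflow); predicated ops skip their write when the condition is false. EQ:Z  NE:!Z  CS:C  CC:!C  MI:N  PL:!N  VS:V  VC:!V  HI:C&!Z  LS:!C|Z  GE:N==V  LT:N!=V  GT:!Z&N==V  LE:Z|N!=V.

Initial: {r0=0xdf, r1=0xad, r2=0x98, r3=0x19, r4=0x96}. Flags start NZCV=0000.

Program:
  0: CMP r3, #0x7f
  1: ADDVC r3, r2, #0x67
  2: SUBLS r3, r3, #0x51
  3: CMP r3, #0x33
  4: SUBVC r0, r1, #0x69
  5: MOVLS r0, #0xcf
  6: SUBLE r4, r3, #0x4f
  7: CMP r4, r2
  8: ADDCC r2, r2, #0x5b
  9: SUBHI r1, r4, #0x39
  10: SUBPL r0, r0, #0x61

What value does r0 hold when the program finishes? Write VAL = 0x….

VAL = 0xdf

[0] flags=1000 → (cmp)
[1] flags=1000 VC?T → r3=0xff
[2] flags=1000 LS?T → r3=0xae
[3] flags=0011 → (cmp)
[4] flags=0011 VC?F → skip
[5] flags=0011 LS?F → skip
[6] flags=0011 LE?T → r4=0x5f
[7] flags=1001 → (cmp)
[8] flags=1001 CC?T → r2=0xf3
[9] flags=1001 HI?F → skip
[10] flags=1001 PL?F → skip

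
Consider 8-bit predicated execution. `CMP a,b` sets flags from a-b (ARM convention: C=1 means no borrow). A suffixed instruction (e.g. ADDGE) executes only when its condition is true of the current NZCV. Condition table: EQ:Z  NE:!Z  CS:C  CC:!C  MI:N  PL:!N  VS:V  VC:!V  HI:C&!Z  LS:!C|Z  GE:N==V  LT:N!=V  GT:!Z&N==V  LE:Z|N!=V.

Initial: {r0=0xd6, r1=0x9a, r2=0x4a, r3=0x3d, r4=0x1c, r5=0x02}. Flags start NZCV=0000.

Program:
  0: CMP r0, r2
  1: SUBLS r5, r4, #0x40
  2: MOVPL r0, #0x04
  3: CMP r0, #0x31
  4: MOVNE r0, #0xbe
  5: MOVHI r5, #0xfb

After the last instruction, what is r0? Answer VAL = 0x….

VAL = 0xbe

0: ✓ CMP  NZCV=1010
1: · SUBLS
2: · MOVPL
3: ✓ CMP  NZCV=1010
4: ✓ MOVNE  r0←0xbe
5: ✓ MOVHI  r5←0xfb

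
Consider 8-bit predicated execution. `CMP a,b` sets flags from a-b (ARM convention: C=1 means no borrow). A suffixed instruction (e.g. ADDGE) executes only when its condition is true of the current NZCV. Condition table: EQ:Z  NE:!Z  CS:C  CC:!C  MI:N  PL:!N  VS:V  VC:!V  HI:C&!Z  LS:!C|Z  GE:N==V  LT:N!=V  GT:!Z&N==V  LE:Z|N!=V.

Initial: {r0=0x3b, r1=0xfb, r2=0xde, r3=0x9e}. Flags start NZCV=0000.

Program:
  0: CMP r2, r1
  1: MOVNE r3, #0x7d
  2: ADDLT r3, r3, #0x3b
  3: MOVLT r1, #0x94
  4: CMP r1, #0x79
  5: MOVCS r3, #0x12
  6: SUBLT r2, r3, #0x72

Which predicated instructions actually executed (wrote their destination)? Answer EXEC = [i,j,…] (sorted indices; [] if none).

0: ✓ CMP  NZCV=1000
1: ✓ MOVNE  r3←0x7d
2: ✓ ADDLT  r3←0xb8
3: ✓ MOVLT  r1←0x94
4: ✓ CMP  NZCV=0011
5: ✓ MOVCS  r3←0x12
6: ✓ SUBLT  r2←0xa0

EXEC = [1,2,3,5,6]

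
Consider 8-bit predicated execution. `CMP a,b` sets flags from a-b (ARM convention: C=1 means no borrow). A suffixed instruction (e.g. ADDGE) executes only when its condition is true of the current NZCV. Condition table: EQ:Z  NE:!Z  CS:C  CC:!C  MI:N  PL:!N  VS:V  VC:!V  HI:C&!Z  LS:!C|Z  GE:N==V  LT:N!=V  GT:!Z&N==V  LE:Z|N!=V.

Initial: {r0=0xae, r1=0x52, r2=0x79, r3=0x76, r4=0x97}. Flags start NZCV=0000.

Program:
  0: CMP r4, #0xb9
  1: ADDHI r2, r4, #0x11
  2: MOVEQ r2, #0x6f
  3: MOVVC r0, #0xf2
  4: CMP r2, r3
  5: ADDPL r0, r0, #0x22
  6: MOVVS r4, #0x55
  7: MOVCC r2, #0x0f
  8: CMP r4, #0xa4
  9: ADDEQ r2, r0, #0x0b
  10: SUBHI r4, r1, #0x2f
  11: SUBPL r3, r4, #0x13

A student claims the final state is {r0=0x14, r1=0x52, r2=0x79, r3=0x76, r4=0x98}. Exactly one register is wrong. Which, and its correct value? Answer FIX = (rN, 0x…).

[0] flags=1000 → (cmp)
[1] flags=1000 HI?F → skip
[2] flags=1000 EQ?F → skip
[3] flags=1000 VC?T → r0=0xf2
[4] flags=0010 → (cmp)
[5] flags=0010 PL?T → r0=0x14
[6] flags=0010 VS?F → skip
[7] flags=0010 CC?F → skip
[8] flags=1000 → (cmp)
[9] flags=1000 EQ?F → skip
[10] flags=1000 HI?F → skip
[11] flags=1000 PL?F → skip

FIX = (r4, 0x97)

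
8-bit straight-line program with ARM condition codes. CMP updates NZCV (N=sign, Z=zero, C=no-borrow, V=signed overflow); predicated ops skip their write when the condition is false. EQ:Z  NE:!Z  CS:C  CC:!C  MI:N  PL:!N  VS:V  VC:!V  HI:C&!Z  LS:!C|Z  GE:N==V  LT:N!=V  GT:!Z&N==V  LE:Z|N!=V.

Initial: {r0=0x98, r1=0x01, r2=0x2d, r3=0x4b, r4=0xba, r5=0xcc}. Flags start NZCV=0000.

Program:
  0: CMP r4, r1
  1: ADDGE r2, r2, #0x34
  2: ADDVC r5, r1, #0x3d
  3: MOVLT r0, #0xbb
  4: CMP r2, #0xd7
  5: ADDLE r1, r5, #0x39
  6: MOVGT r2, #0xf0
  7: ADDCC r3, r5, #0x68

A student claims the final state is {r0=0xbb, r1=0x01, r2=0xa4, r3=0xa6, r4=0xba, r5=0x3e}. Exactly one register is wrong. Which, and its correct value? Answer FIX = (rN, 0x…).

FIX = (r2, 0xf0)

[0] flags=1010 → (cmp)
[1] flags=1010 GE?F → skip
[2] flags=1010 VC?T → r5=0x3e
[3] flags=1010 LT?T → r0=0xbb
[4] flags=0000 → (cmp)
[5] flags=0000 LE?F → skip
[6] flags=0000 GT?T → r2=0xf0
[7] flags=0000 CC?T → r3=0xa6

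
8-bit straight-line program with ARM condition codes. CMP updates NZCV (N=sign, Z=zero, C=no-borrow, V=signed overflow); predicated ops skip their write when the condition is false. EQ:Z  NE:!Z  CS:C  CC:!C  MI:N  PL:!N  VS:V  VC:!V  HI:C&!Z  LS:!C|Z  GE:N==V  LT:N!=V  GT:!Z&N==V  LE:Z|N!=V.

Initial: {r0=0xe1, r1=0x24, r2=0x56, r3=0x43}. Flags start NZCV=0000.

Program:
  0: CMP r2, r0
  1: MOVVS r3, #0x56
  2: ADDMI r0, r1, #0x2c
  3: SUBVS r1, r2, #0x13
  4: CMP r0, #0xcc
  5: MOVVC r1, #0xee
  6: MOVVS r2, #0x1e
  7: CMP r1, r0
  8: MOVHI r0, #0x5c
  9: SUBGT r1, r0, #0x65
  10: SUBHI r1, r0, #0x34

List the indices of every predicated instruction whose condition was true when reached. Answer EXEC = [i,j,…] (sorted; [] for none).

EXEC = [5,8,9,10]

0: ✓ CMP  NZCV=0000
1: · MOVVS
2: · ADDMI
3: · SUBVS
4: ✓ CMP  NZCV=0010
5: ✓ MOVVC  r1←0xee
6: · MOVVS
7: ✓ CMP  NZCV=0010
8: ✓ MOVHI  r0←0x5c
9: ✓ SUBGT  r1←0xf7
10: ✓ SUBHI  r1←0x28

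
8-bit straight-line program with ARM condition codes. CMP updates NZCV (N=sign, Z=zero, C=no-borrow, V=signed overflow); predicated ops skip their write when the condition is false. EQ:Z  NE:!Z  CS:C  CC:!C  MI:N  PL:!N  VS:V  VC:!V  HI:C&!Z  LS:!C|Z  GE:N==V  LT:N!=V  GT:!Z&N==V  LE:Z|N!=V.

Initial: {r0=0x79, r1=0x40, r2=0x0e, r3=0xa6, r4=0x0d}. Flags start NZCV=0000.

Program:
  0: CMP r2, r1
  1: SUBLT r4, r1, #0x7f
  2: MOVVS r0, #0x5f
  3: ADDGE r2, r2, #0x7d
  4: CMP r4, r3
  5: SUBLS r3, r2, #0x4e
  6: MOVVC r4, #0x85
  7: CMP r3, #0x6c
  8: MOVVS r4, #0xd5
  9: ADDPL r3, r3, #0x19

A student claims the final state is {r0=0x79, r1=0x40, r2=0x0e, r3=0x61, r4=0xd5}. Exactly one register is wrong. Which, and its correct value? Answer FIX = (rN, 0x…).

0: ✓ CMP  NZCV=1000
1: ✓ SUBLT  r4←0xc1
2: · MOVVS
3: · ADDGE
4: ✓ CMP  NZCV=0010
5: · SUBLS
6: ✓ MOVVC  r4←0x85
7: ✓ CMP  NZCV=0011
8: ✓ MOVVS  r4←0xd5
9: ✓ ADDPL  r3←0xbf

FIX = (r3, 0xbf)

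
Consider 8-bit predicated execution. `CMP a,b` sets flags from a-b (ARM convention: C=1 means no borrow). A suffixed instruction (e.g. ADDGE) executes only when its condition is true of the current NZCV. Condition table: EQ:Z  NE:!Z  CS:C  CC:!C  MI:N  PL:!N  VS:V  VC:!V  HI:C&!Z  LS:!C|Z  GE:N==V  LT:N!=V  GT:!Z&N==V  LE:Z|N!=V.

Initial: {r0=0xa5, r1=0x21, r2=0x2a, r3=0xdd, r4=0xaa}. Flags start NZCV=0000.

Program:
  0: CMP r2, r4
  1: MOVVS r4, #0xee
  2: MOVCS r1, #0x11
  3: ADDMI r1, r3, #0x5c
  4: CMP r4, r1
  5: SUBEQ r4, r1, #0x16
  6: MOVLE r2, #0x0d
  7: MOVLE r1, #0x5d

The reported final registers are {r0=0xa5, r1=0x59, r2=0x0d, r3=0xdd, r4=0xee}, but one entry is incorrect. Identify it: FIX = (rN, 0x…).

FIX = (r1, 0x5d)

0: ✓ CMP  NZCV=1001
1: ✓ MOVVS  r4←0xee
2: · MOVCS
3: ✓ ADDMI  r1←0x39
4: ✓ CMP  NZCV=1010
5: · SUBEQ
6: ✓ MOVLE  r2←0x0d
7: ✓ MOVLE  r1←0x5d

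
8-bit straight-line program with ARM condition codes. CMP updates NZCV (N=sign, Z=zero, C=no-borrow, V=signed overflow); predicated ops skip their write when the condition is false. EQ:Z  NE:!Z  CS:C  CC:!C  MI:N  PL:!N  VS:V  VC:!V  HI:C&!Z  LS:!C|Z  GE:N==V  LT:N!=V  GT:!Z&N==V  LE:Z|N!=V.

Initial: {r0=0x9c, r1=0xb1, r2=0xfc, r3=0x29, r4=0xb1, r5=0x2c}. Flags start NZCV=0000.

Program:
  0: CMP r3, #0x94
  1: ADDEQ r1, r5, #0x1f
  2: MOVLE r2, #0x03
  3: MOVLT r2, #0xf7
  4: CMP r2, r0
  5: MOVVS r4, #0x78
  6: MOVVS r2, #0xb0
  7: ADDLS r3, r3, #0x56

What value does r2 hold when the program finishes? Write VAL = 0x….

VAL = 0xfc

0: ✓ CMP  NZCV=1001
1: · ADDEQ
2: · MOVLE
3: · MOVLT
4: ✓ CMP  NZCV=0010
5: · MOVVS
6: · MOVVS
7: · ADDLS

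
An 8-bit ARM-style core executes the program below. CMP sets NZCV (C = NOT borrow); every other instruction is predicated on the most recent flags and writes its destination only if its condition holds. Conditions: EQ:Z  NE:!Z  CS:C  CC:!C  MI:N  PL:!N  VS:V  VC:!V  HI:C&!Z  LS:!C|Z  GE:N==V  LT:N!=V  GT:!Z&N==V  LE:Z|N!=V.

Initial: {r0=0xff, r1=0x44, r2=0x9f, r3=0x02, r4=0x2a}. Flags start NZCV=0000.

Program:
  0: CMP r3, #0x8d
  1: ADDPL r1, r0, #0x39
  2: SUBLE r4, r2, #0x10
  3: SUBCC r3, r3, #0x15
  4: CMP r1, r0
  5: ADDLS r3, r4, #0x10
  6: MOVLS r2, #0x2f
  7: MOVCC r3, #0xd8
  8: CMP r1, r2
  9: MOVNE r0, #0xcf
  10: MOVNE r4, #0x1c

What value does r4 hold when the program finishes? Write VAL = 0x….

[0] flags=0000 → (cmp)
[1] flags=0000 PL?T → r1=0x38
[2] flags=0000 LE?F → skip
[3] flags=0000 CC?T → r3=0xed
[4] flags=0000 → (cmp)
[5] flags=0000 LS?T → r3=0x3a
[6] flags=0000 LS?T → r2=0x2f
[7] flags=0000 CC?T → r3=0xd8
[8] flags=0010 → (cmp)
[9] flags=0010 NE?T → r0=0xcf
[10] flags=0010 NE?T → r4=0x1c

VAL = 0x1c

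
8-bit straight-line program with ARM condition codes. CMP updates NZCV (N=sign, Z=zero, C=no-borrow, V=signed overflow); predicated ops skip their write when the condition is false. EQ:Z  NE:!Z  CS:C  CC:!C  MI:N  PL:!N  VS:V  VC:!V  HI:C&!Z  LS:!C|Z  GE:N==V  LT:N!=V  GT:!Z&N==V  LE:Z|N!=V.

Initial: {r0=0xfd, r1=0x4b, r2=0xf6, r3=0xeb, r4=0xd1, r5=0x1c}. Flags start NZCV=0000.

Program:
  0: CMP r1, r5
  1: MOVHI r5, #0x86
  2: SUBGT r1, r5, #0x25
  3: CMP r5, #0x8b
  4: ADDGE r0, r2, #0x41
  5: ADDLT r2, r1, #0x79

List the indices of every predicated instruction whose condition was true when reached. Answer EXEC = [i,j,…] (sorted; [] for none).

0: ✓ CMP  NZCV=0010
1: ✓ MOVHI  r5←0x86
2: ✓ SUBGT  r1←0x61
3: ✓ CMP  NZCV=1000
4: · ADDGE
5: ✓ ADDLT  r2←0xda

EXEC = [1,2,5]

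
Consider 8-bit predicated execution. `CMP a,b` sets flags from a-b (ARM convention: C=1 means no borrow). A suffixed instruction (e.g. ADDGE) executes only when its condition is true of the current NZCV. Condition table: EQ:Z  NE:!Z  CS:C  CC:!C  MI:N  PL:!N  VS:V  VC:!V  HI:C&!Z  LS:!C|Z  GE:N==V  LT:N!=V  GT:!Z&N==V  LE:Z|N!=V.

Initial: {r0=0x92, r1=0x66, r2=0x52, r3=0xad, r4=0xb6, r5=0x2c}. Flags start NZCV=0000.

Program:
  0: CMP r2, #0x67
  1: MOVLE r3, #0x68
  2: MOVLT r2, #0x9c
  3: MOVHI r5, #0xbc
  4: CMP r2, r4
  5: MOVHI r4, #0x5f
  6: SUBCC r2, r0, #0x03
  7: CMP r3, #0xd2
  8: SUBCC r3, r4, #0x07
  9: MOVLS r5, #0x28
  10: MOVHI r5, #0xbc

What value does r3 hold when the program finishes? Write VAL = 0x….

[0] flags=1000 → (cmp)
[1] flags=1000 LE?T → r3=0x68
[2] flags=1000 LT?T → r2=0x9c
[3] flags=1000 HI?F → skip
[4] flags=1000 → (cmp)
[5] flags=1000 HI?F → skip
[6] flags=1000 CC?T → r2=0x8f
[7] flags=1001 → (cmp)
[8] flags=1001 CC?T → r3=0xaf
[9] flags=1001 LS?T → r5=0x28
[10] flags=1001 HI?F → skip

VAL = 0xaf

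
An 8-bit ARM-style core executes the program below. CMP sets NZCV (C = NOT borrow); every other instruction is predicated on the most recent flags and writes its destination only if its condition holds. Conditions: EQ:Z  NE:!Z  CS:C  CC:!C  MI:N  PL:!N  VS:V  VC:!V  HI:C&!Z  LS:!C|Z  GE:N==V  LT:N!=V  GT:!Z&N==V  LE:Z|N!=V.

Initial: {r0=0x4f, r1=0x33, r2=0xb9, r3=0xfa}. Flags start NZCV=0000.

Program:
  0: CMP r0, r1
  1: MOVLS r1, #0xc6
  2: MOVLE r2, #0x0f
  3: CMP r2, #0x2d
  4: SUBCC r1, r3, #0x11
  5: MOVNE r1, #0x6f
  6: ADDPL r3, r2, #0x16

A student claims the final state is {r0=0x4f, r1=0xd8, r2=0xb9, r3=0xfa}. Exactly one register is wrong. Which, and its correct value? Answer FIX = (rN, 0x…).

0: ✓ CMP  NZCV=0010
1: · MOVLS
2: · MOVLE
3: ✓ CMP  NZCV=1010
4: · SUBCC
5: ✓ MOVNE  r1←0x6f
6: · ADDPL

FIX = (r1, 0x6f)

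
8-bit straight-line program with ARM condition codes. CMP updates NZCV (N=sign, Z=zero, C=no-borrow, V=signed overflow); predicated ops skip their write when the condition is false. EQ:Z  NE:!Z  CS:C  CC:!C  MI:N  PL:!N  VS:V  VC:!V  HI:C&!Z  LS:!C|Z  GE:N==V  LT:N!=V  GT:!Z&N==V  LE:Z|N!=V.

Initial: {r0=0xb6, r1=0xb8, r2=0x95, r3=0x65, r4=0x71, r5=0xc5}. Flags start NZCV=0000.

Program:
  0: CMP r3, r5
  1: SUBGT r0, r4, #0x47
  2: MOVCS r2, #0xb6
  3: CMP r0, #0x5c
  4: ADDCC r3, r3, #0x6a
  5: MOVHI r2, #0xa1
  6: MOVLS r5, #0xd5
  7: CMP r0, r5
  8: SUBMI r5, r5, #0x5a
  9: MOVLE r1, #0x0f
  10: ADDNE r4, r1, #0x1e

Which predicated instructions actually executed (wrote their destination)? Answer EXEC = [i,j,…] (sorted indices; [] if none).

EXEC = [1,4,6,10]

[0] flags=1001 → (cmp)
[1] flags=1001 GT?T → r0=0x2a
[2] flags=1001 CS?F → skip
[3] flags=1000 → (cmp)
[4] flags=1000 CC?T → r3=0xcf
[5] flags=1000 HI?F → skip
[6] flags=1000 LS?T → r5=0xd5
[7] flags=0000 → (cmp)
[8] flags=0000 MI?F → skip
[9] flags=0000 LE?F → skip
[10] flags=0000 NE?T → r4=0xd6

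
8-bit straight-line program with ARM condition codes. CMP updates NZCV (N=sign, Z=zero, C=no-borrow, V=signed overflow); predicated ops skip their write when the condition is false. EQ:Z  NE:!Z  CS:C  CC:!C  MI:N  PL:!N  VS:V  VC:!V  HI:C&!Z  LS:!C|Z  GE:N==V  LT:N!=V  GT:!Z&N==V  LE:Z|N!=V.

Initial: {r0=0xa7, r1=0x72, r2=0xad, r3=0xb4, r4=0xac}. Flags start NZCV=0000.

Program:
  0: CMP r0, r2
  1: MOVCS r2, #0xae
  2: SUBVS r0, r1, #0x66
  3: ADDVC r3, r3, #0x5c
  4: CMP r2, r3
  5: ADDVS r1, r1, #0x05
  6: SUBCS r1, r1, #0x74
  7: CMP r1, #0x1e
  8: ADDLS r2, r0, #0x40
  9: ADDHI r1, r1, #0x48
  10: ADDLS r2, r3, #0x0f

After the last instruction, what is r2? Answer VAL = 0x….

VAL = 0xad

[0] flags=1000 → (cmp)
[1] flags=1000 CS?F → skip
[2] flags=1000 VS?F → skip
[3] flags=1000 VC?T → r3=0x10
[4] flags=1010 → (cmp)
[5] flags=1010 VS?F → skip
[6] flags=1010 CS?T → r1=0xfe
[7] flags=1010 → (cmp)
[8] flags=1010 LS?F → skip
[9] flags=1010 HI?T → r1=0x46
[10] flags=1010 LS?F → skip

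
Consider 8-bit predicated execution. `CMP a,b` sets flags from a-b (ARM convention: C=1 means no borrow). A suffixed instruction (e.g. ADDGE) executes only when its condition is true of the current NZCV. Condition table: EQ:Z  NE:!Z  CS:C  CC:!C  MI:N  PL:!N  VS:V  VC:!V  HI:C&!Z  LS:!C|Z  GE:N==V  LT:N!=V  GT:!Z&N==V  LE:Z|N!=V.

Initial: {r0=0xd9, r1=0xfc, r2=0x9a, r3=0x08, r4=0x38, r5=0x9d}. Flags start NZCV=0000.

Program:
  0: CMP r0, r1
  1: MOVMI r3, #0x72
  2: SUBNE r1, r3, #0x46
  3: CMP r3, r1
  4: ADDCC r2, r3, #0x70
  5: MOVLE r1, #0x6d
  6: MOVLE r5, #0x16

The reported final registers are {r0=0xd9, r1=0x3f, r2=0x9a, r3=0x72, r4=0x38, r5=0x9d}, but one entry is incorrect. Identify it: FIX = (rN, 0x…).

[0] flags=1000 → (cmp)
[1] flags=1000 MI?T → r3=0x72
[2] flags=1000 NE?T → r1=0x2c
[3] flags=0010 → (cmp)
[4] flags=0010 CC?F → skip
[5] flags=0010 LE?F → skip
[6] flags=0010 LE?F → skip

FIX = (r1, 0x2c)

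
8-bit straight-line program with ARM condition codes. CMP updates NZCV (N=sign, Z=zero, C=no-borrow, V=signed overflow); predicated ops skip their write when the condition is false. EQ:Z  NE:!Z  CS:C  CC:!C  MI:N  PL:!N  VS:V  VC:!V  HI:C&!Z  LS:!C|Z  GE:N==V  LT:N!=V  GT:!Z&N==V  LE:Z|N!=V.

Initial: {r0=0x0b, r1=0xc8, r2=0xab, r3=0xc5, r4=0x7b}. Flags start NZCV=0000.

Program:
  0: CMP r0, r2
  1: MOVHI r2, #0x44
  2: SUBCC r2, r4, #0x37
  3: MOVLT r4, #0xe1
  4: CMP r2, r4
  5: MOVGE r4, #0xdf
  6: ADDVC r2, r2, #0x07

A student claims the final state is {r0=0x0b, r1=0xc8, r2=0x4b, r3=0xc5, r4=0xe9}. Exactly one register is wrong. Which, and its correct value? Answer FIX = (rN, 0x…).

[0] flags=0000 → (cmp)
[1] flags=0000 HI?F → skip
[2] flags=0000 CC?T → r2=0x44
[3] flags=0000 LT?F → skip
[4] flags=1000 → (cmp)
[5] flags=1000 GE?F → skip
[6] flags=1000 VC?T → r2=0x4b

FIX = (r4, 0x7b)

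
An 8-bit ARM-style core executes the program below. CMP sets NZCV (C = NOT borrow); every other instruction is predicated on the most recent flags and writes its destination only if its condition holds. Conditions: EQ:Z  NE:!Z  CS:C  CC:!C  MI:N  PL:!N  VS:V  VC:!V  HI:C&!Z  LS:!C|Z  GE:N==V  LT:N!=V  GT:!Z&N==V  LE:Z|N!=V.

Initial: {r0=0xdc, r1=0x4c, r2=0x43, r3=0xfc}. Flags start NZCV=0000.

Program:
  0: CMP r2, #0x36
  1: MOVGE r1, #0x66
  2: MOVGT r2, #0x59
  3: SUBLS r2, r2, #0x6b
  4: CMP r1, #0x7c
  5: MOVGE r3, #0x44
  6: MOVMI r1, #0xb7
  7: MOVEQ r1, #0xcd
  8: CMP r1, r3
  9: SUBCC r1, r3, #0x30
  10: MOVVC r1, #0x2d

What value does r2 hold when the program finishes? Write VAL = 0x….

VAL = 0x59

[0] flags=0010 → (cmp)
[1] flags=0010 GE?T → r1=0x66
[2] flags=0010 GT?T → r2=0x59
[3] flags=0010 LS?F → skip
[4] flags=1000 → (cmp)
[5] flags=1000 GE?F → skip
[6] flags=1000 MI?T → r1=0xb7
[7] flags=1000 EQ?F → skip
[8] flags=1000 → (cmp)
[9] flags=1000 CC?T → r1=0xcc
[10] flags=1000 VC?T → r1=0x2d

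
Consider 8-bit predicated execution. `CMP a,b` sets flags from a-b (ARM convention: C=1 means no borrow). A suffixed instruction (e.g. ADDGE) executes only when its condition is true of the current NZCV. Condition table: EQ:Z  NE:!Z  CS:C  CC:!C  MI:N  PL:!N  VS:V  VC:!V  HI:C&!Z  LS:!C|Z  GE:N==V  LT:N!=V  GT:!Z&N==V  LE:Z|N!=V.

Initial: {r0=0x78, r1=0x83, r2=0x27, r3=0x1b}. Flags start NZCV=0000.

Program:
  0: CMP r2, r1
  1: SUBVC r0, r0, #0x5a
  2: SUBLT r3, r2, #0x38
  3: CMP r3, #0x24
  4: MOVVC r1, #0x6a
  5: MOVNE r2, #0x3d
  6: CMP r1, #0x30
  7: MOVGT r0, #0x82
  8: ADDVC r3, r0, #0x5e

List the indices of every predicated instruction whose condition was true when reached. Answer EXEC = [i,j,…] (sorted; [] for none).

0: ✓ CMP  NZCV=1001
1: · SUBVC
2: · SUBLT
3: ✓ CMP  NZCV=1000
4: ✓ MOVVC  r1←0x6a
5: ✓ MOVNE  r2←0x3d
6: ✓ CMP  NZCV=0010
7: ✓ MOVGT  r0←0x82
8: ✓ ADDVC  r3←0xe0

EXEC = [4,5,7,8]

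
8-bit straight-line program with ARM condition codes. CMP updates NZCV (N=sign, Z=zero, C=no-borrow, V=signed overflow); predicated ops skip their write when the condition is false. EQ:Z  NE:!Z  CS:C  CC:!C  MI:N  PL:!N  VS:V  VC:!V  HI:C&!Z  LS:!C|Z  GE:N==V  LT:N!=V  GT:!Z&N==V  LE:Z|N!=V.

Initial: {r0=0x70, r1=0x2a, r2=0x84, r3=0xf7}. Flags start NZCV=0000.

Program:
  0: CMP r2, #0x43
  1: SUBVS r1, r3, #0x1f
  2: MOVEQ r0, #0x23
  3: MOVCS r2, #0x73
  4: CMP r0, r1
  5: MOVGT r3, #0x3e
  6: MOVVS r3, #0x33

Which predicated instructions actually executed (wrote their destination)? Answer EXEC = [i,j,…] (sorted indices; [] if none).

EXEC = [1,3,5,6]

[0] flags=0011 → (cmp)
[1] flags=0011 VS?T → r1=0xd8
[2] flags=0011 EQ?F → skip
[3] flags=0011 CS?T → r2=0x73
[4] flags=1001 → (cmp)
[5] flags=1001 GT?T → r3=0x3e
[6] flags=1001 VS?T → r3=0x33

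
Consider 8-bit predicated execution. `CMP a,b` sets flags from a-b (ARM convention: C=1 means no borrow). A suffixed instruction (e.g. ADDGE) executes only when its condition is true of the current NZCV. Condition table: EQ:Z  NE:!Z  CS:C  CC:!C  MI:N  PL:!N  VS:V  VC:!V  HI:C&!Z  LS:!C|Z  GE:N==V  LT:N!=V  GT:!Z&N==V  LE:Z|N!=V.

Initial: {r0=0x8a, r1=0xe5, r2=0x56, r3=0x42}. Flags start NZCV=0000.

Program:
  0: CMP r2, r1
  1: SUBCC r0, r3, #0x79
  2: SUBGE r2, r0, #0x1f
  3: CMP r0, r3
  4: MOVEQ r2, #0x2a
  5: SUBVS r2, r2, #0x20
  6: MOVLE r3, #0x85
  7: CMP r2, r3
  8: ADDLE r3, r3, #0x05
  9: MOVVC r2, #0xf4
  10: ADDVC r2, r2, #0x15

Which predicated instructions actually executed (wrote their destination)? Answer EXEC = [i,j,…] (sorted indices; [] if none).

[0] flags=0000 → (cmp)
[1] flags=0000 CC?T → r0=0xc9
[2] flags=0000 GE?T → r2=0xaa
[3] flags=1010 → (cmp)
[4] flags=1010 EQ?F → skip
[5] flags=1010 VS?F → skip
[6] flags=1010 LE?T → r3=0x85
[7] flags=0010 → (cmp)
[8] flags=0010 LE?F → skip
[9] flags=0010 VC?T → r2=0xf4
[10] flags=0010 VC?T → r2=0x09

EXEC = [1,2,6,9,10]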